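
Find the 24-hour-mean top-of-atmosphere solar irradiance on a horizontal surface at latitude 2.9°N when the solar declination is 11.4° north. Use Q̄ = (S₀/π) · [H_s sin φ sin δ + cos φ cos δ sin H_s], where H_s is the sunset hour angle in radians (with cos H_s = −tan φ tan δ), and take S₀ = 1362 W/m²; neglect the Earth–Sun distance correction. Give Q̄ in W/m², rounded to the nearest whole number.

431 W/m²

The sunset hour angle satisfies cos H_s = −tan φ tan δ = -0.0102, giving H_s = 90.58°. In radians, H_s = 1.5809.
H_s sin φ sin δ = 1.5809 × 0.0506 × 0.1977 = 0.0158.
cos φ cos δ sin H_s = 0.9987 × 0.9803 × 0.9999 = 0.9789.
Q̄ = (1362/π) × (0.0158 + 0.9789) = 433.54 × 0.9947 = 431.24 W/m².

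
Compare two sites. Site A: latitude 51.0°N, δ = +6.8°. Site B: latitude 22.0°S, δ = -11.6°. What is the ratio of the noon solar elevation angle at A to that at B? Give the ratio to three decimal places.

A: 90° − |51.0 − (6.8)| = 45.80°.
B: 90° − |-22.0 − (-11.6)| = 79.60°.
Ratio A/B = 45.8000 / 79.6000 = 0.5754.

0.575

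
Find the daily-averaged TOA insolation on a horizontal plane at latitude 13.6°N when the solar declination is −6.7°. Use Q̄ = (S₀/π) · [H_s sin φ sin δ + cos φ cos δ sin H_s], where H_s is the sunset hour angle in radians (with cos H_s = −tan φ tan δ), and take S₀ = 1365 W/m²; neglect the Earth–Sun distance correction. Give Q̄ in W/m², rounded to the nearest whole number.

cos H_s = −tan(13.6°) · tan(-6.7°) = 0.0284, so H_s = arccos(0.0284) = 88.37°. In radians, H_s = 1.5423.
H_s sin φ sin δ = 1.5423 × 0.2351 × -0.1167 = -0.0423.
cos φ cos δ sin H_s = 0.9720 × 0.9932 × 0.9996 = 0.9650.
Q̄ = (1365/π) × (-0.0423 + 0.9650) = 434.49 × 0.9227 = 400.90 W/m².

401 W/m²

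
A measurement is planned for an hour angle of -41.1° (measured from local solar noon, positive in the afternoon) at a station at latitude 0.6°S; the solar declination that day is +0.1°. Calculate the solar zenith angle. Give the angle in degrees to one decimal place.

41.1°

cos θ_z = sin(-0.6°) sin(0.1°) + cos(-0.6°) cos(0.1°) cos(-41.10°) = 0.0000 + 0.7535 = 0.7535.
θ_z = arccos(0.7535) = 41.11°.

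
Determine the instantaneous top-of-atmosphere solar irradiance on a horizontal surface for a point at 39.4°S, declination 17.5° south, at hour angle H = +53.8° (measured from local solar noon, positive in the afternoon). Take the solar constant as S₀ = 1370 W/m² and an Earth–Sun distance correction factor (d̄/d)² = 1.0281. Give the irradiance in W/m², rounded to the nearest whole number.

cos θ_z = sin(-39.4°) sin(-17.5°) + cos(-39.4°) cos(-17.5°) cos(53.80°) = 0.1909 + 0.4353 = 0.6262.
Top-of-atmosphere irradiance = S₀ (d̄/d)² cos θ_z = 1370 × 1.0281 × 0.6262 = 882.00 W/m².

882 W/m²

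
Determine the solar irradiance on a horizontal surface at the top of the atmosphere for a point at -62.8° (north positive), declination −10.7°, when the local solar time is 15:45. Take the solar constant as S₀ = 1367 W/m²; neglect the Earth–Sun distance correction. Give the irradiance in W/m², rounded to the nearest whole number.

567 W/m²

Hour angle H = 15° × (15.75 − 12) = 56.25°.
With φ = -62.8°, δ = -10.7°, H = 56.25°: sin φ sin δ = 0.1651, cos φ cos δ cos H = 0.2495, so cos θ_z = 0.4146.
Top-of-atmosphere irradiance = S₀ cos θ_z = 1367 × 0.4146 = 566.76 W/m².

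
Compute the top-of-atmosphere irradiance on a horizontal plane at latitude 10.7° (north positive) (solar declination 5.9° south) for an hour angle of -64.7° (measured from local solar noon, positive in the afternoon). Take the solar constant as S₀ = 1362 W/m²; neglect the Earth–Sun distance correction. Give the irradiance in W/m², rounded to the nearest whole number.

543 W/m²

cos θ_z = sin(10.7°) sin(-5.9°) + cos(10.7°) cos(-5.9°) cos(-64.70°) = -0.0191 + 0.4177 = 0.3986.
Top-of-atmosphere irradiance = S₀ cos θ_z = 1362 × 0.3986 = 542.89 W/m².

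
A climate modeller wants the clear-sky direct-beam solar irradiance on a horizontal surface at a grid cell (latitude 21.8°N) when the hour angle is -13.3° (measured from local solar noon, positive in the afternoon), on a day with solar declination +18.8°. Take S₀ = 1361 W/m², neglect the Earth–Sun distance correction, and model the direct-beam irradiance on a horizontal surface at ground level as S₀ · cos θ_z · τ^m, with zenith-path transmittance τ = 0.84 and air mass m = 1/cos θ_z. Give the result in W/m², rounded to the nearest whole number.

cos θ_z = sin φ sin δ + cos φ cos δ cos H = (0.3714)(0.3223) + (0.9285)(0.9466)(0.9732) = 0.9751.
Air mass m = 1/cos θ_z = 1/0.9751 = 1.026; τ^m = 0.84^1.026 = 0.8362.
Surface direct beam = 1361 × 0.9751 × 0.8362 = 1109.73 W/m².

1110 W/m²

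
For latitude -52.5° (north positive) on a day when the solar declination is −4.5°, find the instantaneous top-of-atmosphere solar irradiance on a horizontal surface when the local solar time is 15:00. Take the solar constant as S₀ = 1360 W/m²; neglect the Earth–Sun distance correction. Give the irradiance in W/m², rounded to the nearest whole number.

Hour angle H = 15° × (15 − 12) = 45.00°.
With φ = -52.5°, δ = -4.5°, H = 45.00°: sin φ sin δ = 0.0622, cos φ cos δ cos H = 0.4291, so cos θ_z = 0.4913.
Top-of-atmosphere irradiance = S₀ cos θ_z = 1360 × 0.4913 = 668.17 W/m².

668 W/m²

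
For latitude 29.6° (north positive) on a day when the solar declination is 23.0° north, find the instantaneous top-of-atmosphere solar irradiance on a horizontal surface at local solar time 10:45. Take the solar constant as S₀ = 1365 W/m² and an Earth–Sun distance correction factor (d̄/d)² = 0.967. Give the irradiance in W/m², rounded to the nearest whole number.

Hour angle H = 15° × (10.75 − 12) = -18.75°.
cos θ_z = sin φ sin δ + cos φ cos δ cos H = (0.4939)(0.3907) + (0.8695)(0.9205)(0.9469) = 0.9508.
Top-of-atmosphere irradiance = S₀ (d̄/d)² cos θ_z = 1365 × 0.967 × 0.9508 = 1255.01 W/m².

1255 W/m²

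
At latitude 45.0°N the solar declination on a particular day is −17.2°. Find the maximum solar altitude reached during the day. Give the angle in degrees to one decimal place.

27.8°

At local solar noon the hour angle is zero, so the elevation is 90° − |φ − δ| = 90° − |45.0° − (-17.2°)| = 90° − 62.2° = 27.8°.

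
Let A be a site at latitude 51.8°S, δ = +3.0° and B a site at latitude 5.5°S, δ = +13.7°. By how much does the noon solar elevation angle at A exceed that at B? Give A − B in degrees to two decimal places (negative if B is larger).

-35.60°

A: 90° − |-51.8 − (3.0)| = 35.20°.
B: 90° − |-5.5 − (13.7)| = 70.80°.
A − B = 35.20 − 70.80 = -35.60°.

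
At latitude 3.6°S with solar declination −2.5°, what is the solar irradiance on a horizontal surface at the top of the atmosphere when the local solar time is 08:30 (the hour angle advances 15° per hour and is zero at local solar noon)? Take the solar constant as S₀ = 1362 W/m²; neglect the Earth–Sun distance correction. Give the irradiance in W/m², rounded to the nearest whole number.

Hour angle H = 15° × (8.5 − 12) = -52.50°.
cos θ_z = sin φ sin δ + cos φ cos δ cos H = (-0.0628)(-0.0436) + (0.9980)(0.9990)(0.6088) = 0.6097.
Top-of-atmosphere irradiance = S₀ cos θ_z = 1362 × 0.6097 = 830.41 W/m².

830 W/m²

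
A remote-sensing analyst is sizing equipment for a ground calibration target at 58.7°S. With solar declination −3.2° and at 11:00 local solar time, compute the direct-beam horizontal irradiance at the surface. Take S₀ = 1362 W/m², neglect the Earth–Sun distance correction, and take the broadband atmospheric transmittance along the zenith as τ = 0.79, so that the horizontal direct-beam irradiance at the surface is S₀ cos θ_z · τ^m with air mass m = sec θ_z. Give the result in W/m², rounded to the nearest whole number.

Hour angle H = 15° × (11 − 12) = -15.00°.
cos θ_z = sin φ sin δ + cos φ cos δ cos H = (-0.8545)(-0.0558) + (0.5195)(0.9984)(0.9659) = 0.5487.
Air mass m = 1/cos θ_z = 1/0.5487 = 1.822; τ^m = 0.79^1.822 = 0.6508.
Surface direct beam = 1362 × 0.5487 × 0.6508 = 486.36 W/m².

486 W/m²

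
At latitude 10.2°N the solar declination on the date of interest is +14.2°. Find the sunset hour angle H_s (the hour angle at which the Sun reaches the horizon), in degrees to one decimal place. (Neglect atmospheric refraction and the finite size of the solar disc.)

−tan φ tan δ = −(0.1799)(0.2530) = -0.0455; H_s = arccos(-0.0455) = 92.61°.

92.6°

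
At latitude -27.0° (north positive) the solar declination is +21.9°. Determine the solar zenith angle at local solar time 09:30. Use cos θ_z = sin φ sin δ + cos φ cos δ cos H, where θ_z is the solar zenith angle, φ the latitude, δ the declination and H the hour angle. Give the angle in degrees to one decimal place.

60.9°

Hour angle H = 15° × (9.5 − 12) = -37.50°.
With φ = -27.0°, δ = 21.9°, H = -37.50°: sin φ sin δ = -0.1693, cos φ cos δ cos H = 0.6559, so cos θ_z = 0.4866.
θ_z = arccos(0.4866) = 60.88°.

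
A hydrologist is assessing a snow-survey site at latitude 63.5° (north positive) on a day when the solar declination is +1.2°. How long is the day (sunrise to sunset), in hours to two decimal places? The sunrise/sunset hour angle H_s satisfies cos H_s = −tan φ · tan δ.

cos H_s = −tan(63.5°) · tan(1.2°) = -0.0420, so H_s = arccos(-0.0420) = 92.41°.
Day length = 2 H_s / 15° h⁻¹ = 184.82° / 15 = 12.321 h.

12.32 hours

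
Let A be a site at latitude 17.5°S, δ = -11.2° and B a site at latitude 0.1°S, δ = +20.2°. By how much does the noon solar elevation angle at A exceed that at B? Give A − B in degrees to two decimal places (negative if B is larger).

+14.00°

A: 90° − |-17.5 − (-11.2)| = 83.70°.
B: 90° − |-0.1 − (20.2)| = 69.70°.
A − B = 83.70 − 69.70 = 14.00°.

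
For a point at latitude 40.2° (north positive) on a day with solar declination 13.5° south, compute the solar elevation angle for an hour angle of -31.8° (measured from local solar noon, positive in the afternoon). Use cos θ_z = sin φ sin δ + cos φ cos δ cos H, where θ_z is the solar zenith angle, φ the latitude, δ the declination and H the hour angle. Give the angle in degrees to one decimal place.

28.7°

cos θ_z = sin(40.2°) sin(-13.5°) + cos(40.2°) cos(-13.5°) cos(-31.80°) = -0.1507 + 0.6312 = 0.4805.
θ_z = arccos(0.4805) = 61.28°, so the elevation is 90° − 61.28° = 28.72°.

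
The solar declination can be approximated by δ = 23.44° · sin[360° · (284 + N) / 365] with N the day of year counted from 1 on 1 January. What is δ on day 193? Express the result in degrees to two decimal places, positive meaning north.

360 × (284 + 193) / 365 = 470.466°; sin(470.466°) = 0.9369.
δ = 23.44 × 0.9369 = 21.961° ≈ +21.96°.

+21.96°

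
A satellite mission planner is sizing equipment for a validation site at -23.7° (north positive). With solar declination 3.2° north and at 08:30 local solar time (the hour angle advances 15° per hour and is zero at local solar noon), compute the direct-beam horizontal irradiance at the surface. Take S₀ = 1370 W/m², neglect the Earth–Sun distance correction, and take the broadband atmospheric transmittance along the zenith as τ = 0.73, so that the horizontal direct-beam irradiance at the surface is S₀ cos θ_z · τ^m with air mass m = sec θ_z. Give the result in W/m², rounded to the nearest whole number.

Hour angle H = 15° × (8.5 − 12) = -52.50°.
With φ = -23.7°, δ = 3.2°, H = -52.50°: sin φ sin δ = -0.0224, cos φ cos δ cos H = 0.5566, so cos θ_z = 0.5342.
Air mass m = 1/cos θ_z = 1/0.5342 = 1.872; τ^m = 0.73^1.872 = 0.5548.
Surface direct beam = 1370 × 0.5342 × 0.5548 = 406.03 W/m².

406 W/m²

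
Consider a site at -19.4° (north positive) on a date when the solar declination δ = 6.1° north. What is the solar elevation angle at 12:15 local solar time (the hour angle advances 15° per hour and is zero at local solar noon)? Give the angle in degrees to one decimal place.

Hour angle H = 15° × (12.25 − 12) = 3.75°.
With φ = -19.4°, δ = 6.1°, H = 3.75°: sin φ sin δ = -0.0353, cos φ cos δ cos H = 0.9359, so cos θ_z = 0.9006.
θ_z = arccos(0.9006) = 25.76°, so the elevation is 90° − 25.76° = 64.24°.

64.2°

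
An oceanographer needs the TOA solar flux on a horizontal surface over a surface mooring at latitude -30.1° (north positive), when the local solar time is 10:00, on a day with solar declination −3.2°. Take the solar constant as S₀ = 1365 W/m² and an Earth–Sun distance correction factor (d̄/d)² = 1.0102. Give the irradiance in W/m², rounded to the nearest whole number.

Hour angle H = 15° × (10 − 12) = -30.00°.
cos θ_z = sin φ sin δ + cos φ cos δ cos H = (-0.5015)(-0.0558) + (0.8652)(0.9984)(0.8660) = 0.7760.
Top-of-atmosphere irradiance = S₀ (d̄/d)² cos θ_z = 1365 × 1.0102 × 0.7760 = 1070.04 W/m².

1070 W/m²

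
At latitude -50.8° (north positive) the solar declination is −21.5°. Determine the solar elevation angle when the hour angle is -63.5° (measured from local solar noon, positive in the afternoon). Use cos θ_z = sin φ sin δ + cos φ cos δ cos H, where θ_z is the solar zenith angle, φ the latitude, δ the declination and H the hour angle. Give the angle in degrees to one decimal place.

cos θ_z = sin(-50.8°) sin(-21.5°) + cos(-50.8°) cos(-21.5°) cos(-63.50°) = 0.2840 + 0.2624 = 0.5464.
θ_z = arccos(0.5464) = 56.88°, so the elevation is 90° − 56.88° = 33.12°.

33.1°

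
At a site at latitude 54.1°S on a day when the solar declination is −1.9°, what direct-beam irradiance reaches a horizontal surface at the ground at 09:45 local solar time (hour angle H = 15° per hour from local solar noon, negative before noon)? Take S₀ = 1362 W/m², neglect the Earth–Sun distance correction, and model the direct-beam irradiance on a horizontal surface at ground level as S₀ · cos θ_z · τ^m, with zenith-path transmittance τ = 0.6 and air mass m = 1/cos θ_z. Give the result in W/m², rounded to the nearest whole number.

259 W/m²

Hour angle H = 15° × (9.75 − 12) = -33.75°.
With φ = -54.1°, δ = -1.9°, H = -33.75°: sin φ sin δ = 0.0269, cos φ cos δ cos H = 0.4873, so cos θ_z = 0.5142.
Air mass m = 1/cos θ_z = 1/0.5142 = 1.945; τ^m = 0.6^1.945 = 0.3703.
Surface direct beam = 1362 × 0.5142 × 0.3703 = 259.34 W/m².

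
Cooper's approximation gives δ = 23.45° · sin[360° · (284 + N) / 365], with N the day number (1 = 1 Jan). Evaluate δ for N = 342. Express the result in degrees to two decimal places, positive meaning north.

360 × (284 + 342) / 365 = 617.425°; sin(617.425°) = -0.9760.
δ = 23.45 × -0.9760 = -22.887° ≈ -22.89°.

-22.89°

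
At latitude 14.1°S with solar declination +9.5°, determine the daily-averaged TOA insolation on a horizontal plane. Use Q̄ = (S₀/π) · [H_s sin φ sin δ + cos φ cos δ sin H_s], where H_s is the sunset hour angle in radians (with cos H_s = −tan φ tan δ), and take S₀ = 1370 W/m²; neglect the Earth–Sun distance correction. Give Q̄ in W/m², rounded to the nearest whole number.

cos H_s = −tan(-14.1°) · tan(9.5°) = 0.0420, so H_s = arccos(0.0420) = 87.59°. In radians, H_s = 1.5287.
H_s sin φ sin δ = 1.5287 × -0.2436 × 0.1650 = -0.0614.
cos φ cos δ sin H_s = 0.9699 × 0.9863 × 0.9991 = 0.9558.
Q̄ = (1370/π) × (-0.0614 + 0.9558) = 436.08 × 0.8944 = 390.03 W/m².

390 W/m²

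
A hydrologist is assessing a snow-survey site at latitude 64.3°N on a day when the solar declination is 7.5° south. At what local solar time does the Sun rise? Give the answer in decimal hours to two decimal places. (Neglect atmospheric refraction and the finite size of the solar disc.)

The sunset hour angle satisfies cos H_s = −tan φ tan δ = 0.2736, giving H_s = 74.12°.
Sunrise is at 12 − H_s/15 = 12 − 4.941 = 7.059 h local solar time.

7.06 h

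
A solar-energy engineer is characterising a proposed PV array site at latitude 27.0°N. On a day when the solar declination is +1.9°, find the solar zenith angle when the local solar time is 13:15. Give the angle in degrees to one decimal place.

Hour angle H = 15° × (13.25 − 12) = 18.75°.
cos θ_z = sin(27.0°) sin(1.9°) + cos(27.0°) cos(1.9°) cos(18.75°) = 0.0151 + 0.8433 = 0.8584.
θ_z = arccos(0.8584) = 30.86°.

30.9°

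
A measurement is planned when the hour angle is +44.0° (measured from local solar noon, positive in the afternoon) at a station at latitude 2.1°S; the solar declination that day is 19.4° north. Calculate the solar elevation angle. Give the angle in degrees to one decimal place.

With φ = -2.1°, δ = 19.4°, H = 44.00°: sin φ sin δ = -0.0122, cos φ cos δ cos H = 0.6780, so cos θ_z = 0.6658.
θ_z = arccos(0.6658) = 48.26°, so the elevation is 90° − 48.26° = 41.74°.

41.7°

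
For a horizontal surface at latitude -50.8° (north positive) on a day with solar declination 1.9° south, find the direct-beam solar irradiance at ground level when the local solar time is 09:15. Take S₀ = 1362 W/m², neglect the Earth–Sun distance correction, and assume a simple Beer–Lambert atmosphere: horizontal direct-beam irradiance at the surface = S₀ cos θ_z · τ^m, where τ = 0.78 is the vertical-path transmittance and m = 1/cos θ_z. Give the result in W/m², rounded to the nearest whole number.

Hour angle H = 15° × (9.25 − 12) = -41.25°.
cos θ_z = sin(-50.8°) sin(-1.9°) + cos(-50.8°) cos(-1.9°) cos(-41.25°) = 0.0257 + 0.4749 = 0.5006.
Air mass m = 1/cos θ_z = 1/0.5006 = 1.998; τ^m = 0.78^1.998 = 0.6087.
Surface direct beam = 1362 × 0.5006 × 0.6087 = 415.02 W/m².

415 W/m²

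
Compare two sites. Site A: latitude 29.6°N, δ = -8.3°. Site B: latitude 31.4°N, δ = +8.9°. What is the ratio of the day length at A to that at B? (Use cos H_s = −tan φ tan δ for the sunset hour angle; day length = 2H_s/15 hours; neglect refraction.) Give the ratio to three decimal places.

A: H_s = arccos(−tan 29.6° · tan -8.3°) = 85.25°, so 2H_s/15 = 11.3667 h.
B: H_s = arccos(−tan 31.4° · tan 8.9°) = 95.49°, so 2H_s/15 = 12.7320 h.
Ratio A/B = 11.3667 / 12.7320 = 0.8928.

0.893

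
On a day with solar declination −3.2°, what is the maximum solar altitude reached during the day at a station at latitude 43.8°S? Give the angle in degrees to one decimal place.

49.4°

At local solar noon the hour angle is zero, so the elevation is 90° − |φ − δ| = 90° − |-43.8° − (-3.2°)| = 90° − 40.6° = 49.4°.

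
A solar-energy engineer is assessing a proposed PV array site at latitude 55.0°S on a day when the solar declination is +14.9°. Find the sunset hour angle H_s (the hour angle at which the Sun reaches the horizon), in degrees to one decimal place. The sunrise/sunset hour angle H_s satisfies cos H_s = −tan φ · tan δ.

cos H_s = −tan(-55.0°) · tan(14.9°) = 0.3800, so H_s = arccos(0.3800) = 67.67°.

67.7°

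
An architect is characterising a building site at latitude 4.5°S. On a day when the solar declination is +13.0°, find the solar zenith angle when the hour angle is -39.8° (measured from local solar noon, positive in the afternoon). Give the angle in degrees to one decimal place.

cos θ_z = sin φ sin δ + cos φ cos δ cos H = (-0.0785)(0.2250) + (0.9969)(0.9744)(0.7683) = 0.7286.
θ_z = arccos(0.7286) = 43.23°.

43.2°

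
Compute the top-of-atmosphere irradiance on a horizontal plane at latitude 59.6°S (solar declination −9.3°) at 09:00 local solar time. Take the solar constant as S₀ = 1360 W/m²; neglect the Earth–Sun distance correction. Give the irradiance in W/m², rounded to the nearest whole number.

Hour angle H = 15° × (9 − 12) = -45.00°.
With φ = -59.6°, δ = -9.3°, H = -45.00°: sin φ sin δ = 0.1394, cos φ cos δ cos H = 0.3531, so cos θ_z = 0.4925.
Top-of-atmosphere irradiance = S₀ cos θ_z = 1360 × 0.4925 = 669.80 W/m².

670 W/m²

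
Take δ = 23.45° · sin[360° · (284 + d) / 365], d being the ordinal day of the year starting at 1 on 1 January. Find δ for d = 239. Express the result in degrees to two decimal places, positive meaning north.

+9.60°

360 × (284 + 239) / 365 = 515.836°; sin(515.836°) = 0.4093.
δ = 23.45 × 0.4093 = 9.598° ≈ +9.60°.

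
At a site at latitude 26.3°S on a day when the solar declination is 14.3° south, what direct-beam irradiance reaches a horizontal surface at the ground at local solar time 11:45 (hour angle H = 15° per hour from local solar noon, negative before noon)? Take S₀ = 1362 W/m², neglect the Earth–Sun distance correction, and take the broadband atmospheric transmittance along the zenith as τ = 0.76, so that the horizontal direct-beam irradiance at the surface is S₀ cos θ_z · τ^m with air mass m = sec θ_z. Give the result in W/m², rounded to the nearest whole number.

Hour angle H = 15° × (11.75 − 12) = -3.75°.
With φ = -26.3°, δ = -14.3°, H = -3.75°: sin φ sin δ = 0.1094, cos φ cos δ cos H = 0.8668, so cos θ_z = 0.9762.
Air mass m = 1/cos θ_z = 1/0.9762 = 1.024; τ^m = 0.76^1.024 = 0.7550.
Surface direct beam = 1362 × 0.9762 × 0.7550 = 1003.84 W/m².

1004 W/m²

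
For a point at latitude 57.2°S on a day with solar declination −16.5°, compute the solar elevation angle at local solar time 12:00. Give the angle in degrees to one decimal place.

49.3°

Hour angle H = 15° × (12 − 12) = 0.00°.
cos θ_z = sin φ sin δ + cos φ cos δ cos H = (-0.8406)(-0.2840) + (0.5417)(0.9588)(1.0000) = 0.7581.
θ_z = arccos(0.7581) = 40.70°, so the elevation is 90° − 40.70° = 49.30°.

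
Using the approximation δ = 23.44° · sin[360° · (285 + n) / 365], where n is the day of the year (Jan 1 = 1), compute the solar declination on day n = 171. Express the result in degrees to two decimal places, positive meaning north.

+23.44°

360 × (285 + 171) / 365 = 449.753°; sin(449.753°) = 1.0000.
δ = 23.44 × 1.0000 = 23.440° ≈ +23.44°.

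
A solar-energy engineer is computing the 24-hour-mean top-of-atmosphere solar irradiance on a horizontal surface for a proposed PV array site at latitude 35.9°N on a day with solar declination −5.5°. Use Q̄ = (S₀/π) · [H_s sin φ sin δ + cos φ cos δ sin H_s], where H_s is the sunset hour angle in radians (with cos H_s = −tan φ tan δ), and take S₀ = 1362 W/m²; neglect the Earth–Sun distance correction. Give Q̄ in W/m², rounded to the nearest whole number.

cos H_s = −tan(35.9°) · tan(-5.5°) = 0.0697, so H_s = arccos(0.0697) = 86.00°. In radians, H_s = 1.5010.
H_s sin φ sin δ = 1.5010 × 0.5864 × -0.0958 = -0.0843.
cos φ cos δ sin H_s = 0.8100 × 0.9954 × 0.9976 = 0.8043.
Q̄ = (1362/π) × (-0.0843 + 0.8043) = 433.54 × 0.7200 = 312.15 W/m².

312 W/m²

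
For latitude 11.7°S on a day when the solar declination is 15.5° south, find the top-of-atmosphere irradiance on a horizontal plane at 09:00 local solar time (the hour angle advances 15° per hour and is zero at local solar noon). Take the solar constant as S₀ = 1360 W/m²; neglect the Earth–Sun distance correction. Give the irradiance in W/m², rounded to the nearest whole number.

981 W/m²

Hour angle H = 15° × (9 − 12) = -45.00°.
cos θ_z = sin(-11.7°) sin(-15.5°) + cos(-11.7°) cos(-15.5°) cos(-45.00°) = 0.0542 + 0.6672 = 0.7214.
Top-of-atmosphere irradiance = S₀ cos θ_z = 1360 × 0.7214 = 981.10 W/m².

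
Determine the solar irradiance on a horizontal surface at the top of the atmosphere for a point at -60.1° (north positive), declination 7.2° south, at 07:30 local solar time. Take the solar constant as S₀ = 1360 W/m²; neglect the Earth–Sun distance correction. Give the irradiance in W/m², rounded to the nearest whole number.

405 W/m²

Hour angle H = 15° × (7.5 − 12) = -67.50°.
cos θ_z = sin φ sin δ + cos φ cos δ cos H = (-0.8669)(-0.1253) + (0.4985)(0.9921)(0.3827) = 0.2979.
Top-of-atmosphere irradiance = S₀ cos θ_z = 1360 × 0.2979 = 405.14 W/m².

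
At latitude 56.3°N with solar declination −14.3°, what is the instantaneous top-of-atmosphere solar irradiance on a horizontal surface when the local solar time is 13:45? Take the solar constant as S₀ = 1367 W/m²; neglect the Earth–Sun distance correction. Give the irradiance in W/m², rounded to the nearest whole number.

Hour angle H = 15° × (13.75 − 12) = 26.25°.
With φ = 56.3°, δ = -14.3°, H = 26.25°: sin φ sin δ = -0.2055, cos φ cos δ cos H = 0.4822, so cos θ_z = 0.2767.
Top-of-atmosphere irradiance = S₀ cos θ_z = 1367 × 0.2767 = 378.25 W/m².

378 W/m²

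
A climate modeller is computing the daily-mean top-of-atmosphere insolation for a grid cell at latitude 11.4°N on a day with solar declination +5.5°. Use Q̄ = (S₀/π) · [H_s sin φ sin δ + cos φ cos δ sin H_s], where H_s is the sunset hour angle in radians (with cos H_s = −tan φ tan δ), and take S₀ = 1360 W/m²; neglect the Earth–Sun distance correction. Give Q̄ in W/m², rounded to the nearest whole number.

−tan φ tan δ = −(0.2016)(0.0963) = -0.0194; H_s = arccos(-0.0194) = 91.11°. In radians, H_s = 1.5902.
H_s sin φ sin δ = 1.5902 × 0.1977 × 0.0958 = 0.0301.
cos φ cos δ sin H_s = 0.9803 × 0.9954 × 0.9998 = 0.9756.
Q̄ = (1360/π) × (0.0301 + 0.9756) = 432.90 × 1.0057 = 435.37 W/m².

435 W/m²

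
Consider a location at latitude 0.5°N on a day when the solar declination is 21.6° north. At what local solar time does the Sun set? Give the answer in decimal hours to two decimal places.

The sunset hour angle satisfies cos H_s = −tan φ tan δ = -0.0035, giving H_s = 90.20°.
Sunset is at 12 + H_s/15 = 12 + 6.013 = 18.013 h local solar time.

18.01 h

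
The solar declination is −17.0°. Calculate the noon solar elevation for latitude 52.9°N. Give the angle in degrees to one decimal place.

At local solar noon the hour angle is zero, so the elevation is 90° − |φ − δ| = 90° − |52.9° − (-17.0°)| = 90° − 69.9° = 20.1°.

20.1°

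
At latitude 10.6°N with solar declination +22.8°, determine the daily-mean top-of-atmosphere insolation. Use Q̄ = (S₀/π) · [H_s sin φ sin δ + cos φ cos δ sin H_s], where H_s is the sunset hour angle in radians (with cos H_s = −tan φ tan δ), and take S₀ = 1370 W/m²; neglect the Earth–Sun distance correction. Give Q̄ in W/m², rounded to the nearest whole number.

The sunset hour angle satisfies cos H_s = −tan φ tan δ = -0.0787, giving H_s = 94.51°. In radians, H_s = 1.6495.
H_s sin φ sin δ = 1.6495 × 0.1840 × 0.3875 = 0.1176.
cos φ cos δ sin H_s = 0.9829 × 0.9219 × 0.9969 = 0.9033.
Q̄ = (1370/π) × (0.1176 + 0.9033) = 436.08 × 1.0209 = 445.19 W/m².

445 W/m²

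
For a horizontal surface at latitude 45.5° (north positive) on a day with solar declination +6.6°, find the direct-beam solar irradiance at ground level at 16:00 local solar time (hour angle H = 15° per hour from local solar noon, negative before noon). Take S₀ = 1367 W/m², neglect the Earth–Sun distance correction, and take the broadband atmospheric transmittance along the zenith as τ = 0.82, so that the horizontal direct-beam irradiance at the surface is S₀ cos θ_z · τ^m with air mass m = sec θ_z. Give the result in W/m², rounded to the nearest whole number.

Hour angle H = 15° × (16 − 12) = 60.00°.
With φ = 45.5°, δ = 6.6°, H = 60.00°: sin φ sin δ = 0.0820, cos φ cos δ cos H = 0.3481, so cos θ_z = 0.4301.
Air mass m = 1/cos θ_z = 1/0.4301 = 2.325; τ^m = 0.82^2.325 = 0.6304.
Surface direct beam = 1367 × 0.4301 × 0.6304 = 370.64 W/m².

371 W/m²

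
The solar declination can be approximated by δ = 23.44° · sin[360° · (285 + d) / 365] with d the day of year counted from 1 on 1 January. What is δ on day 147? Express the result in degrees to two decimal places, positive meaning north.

+21.43°

360 × (285 + 147) / 365 = 426.082°; sin(426.082°) = 0.9141.
δ = 23.44 × 0.9141 = 21.427° ≈ +21.43°.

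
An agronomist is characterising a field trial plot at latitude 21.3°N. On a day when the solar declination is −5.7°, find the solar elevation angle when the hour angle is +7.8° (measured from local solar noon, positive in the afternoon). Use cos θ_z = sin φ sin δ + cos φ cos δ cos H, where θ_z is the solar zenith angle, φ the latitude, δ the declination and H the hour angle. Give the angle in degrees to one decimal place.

With φ = 21.3°, δ = -5.7°, H = 7.80°: sin φ sin δ = -0.0361, cos φ cos δ cos H = 0.9185, so cos θ_z = 0.8824.
θ_z = arccos(0.8824) = 28.07°, so the elevation is 90° − 28.07° = 61.93°.

61.9°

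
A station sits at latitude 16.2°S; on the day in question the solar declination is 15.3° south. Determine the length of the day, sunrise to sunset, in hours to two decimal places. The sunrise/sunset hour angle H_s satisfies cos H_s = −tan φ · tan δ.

−tan φ tan δ = −(-0.2905)(-0.2736) = -0.0795; H_s = arccos(-0.0795) = 94.56°.
Day length = 2 H_s / 15° h⁻¹ = 189.12° / 15 = 12.608 h.

12.61 hours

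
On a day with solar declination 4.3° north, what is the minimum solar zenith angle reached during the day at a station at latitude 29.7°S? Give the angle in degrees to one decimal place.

34.0°

At local solar noon the hour angle is zero, so the zenith angle is |φ − δ| = |-29.7° − (4.3°)| = 34.0°.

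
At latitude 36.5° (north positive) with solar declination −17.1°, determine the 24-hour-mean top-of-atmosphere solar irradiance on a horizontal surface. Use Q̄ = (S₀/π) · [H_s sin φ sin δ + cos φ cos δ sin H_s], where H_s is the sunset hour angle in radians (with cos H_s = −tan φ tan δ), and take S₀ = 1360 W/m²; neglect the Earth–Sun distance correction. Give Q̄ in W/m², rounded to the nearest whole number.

cos H_s = −tan(36.5°) · tan(-17.1°) = 0.2276, so H_s = arccos(0.2276) = 76.84°. In radians, H_s = 1.3411.
H_s sin φ sin δ = 1.3411 × 0.5948 × -0.2940 = -0.2345.
cos φ cos δ sin H_s = 0.8039 × 0.9558 × 0.9737 = 0.7482.
Q̄ = (1360/π) × (-0.2345 + 0.7482) = 432.90 × 0.5137 = 222.38 W/m².

222 W/m²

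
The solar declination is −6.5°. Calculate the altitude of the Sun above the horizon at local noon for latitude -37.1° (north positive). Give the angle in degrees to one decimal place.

59.4°

At local solar noon the hour angle is zero, so the elevation is 90° − |φ − δ| = 90° − |-37.1° − (-6.5°)| = 90° − 30.6° = 59.4°.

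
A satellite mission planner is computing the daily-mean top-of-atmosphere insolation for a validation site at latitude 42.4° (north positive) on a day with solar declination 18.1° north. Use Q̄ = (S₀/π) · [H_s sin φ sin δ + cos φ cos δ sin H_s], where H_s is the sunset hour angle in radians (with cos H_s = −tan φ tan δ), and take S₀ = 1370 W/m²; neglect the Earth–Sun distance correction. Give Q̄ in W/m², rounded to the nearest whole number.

−tan φ tan δ = −(0.9131)(0.3269) = -0.2985; H_s = arccos(-0.2985) = 107.37°. In radians, H_s = 1.8740.
H_s sin φ sin δ = 1.8740 × 0.6743 × 0.3107 = 0.3926.
cos φ cos δ sin H_s = 0.7385 × 0.9505 × 0.9544 = 0.6699.
Q̄ = (1370/π) × (0.3926 + 0.6699) = 436.08 × 1.0625 = 463.33 W/m².

463 W/m²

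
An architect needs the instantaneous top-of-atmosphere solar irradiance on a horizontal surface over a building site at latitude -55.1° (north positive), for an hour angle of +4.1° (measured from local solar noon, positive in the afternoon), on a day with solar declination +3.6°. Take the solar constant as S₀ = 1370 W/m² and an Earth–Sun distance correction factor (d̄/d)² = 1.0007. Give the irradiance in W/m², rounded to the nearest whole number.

cos θ_z = sin φ sin δ + cos φ cos δ cos H = (-0.8202)(0.0628) + (0.5721)(0.9980)(0.9974) = 0.5180.
Top-of-atmosphere irradiance = S₀ (d̄/d)² cos θ_z = 1370 × 1.0007 × 0.5180 = 710.16 W/m².

710 W/m²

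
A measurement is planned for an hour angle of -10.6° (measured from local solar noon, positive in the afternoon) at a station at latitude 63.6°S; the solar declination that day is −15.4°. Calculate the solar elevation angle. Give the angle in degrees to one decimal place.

cos θ_z = sin φ sin δ + cos φ cos δ cos H = (-0.8957)(-0.2656) + (0.4446)(0.9641)(0.9829) = 0.6592.
θ_z = arccos(0.6592) = 48.76°, so the elevation is 90° − 48.76° = 41.24°.

41.2°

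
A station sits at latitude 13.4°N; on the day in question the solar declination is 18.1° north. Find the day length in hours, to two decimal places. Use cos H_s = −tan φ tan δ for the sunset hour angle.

The sunset hour angle satisfies cos H_s = −tan φ tan δ = -0.0779, giving H_s = 94.47°.
Day length = 2 H_s / 15° h⁻¹ = 188.94° / 15 = 12.596 h.

12.60 hours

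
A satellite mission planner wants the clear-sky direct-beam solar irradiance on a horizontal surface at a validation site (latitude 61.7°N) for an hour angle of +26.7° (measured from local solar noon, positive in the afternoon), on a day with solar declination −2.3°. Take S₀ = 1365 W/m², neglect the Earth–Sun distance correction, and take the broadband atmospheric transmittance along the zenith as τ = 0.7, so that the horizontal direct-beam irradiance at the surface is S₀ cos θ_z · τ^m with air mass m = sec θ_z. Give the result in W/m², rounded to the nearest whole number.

211 W/m²

With φ = 61.7°, δ = -2.3°, H = 26.70°: sin φ sin δ = -0.0353, cos φ cos δ cos H = 0.4232, so cos θ_z = 0.3879.
Air mass m = 1/cos θ_z = 1/0.3879 = 2.578; τ^m = 0.7^2.578 = 0.3987.
Surface direct beam = 1365 × 0.3879 × 0.3987 = 211.11 W/m².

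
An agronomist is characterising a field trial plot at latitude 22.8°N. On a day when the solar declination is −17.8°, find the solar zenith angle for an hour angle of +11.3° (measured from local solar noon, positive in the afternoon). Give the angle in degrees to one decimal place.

42.1°

With φ = 22.8°, δ = -17.8°, H = 11.30°: sin φ sin δ = -0.1185, cos φ cos δ cos H = 0.8607, so cos θ_z = 0.7422.
θ_z = arccos(0.7422) = 42.08°.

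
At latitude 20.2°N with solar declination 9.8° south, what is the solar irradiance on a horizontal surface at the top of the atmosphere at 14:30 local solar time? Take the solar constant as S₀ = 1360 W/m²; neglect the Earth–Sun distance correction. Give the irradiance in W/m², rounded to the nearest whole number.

Hour angle H = 15° × (14.5 − 12) = 37.50°.
With φ = 20.2°, δ = -9.8°, H = 37.50°: sin φ sin δ = -0.0588, cos φ cos δ cos H = 0.7337, so cos θ_z = 0.6749.
Top-of-atmosphere irradiance = S₀ cos θ_z = 1360 × 0.6749 = 917.86 W/m².

918 W/m²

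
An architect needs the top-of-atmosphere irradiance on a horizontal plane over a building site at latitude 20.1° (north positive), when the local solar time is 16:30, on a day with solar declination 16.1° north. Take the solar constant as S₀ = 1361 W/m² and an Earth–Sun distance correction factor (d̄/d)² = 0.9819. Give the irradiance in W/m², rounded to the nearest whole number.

589 W/m²

Hour angle H = 15° × (16.5 − 12) = 67.50°.
With φ = 20.1°, δ = 16.1°, H = 67.50°: sin φ sin δ = 0.0953, cos φ cos δ cos H = 0.3453, so cos θ_z = 0.4406.
Top-of-atmosphere irradiance = S₀ (d̄/d)² cos θ_z = 1361 × 0.9819 × 0.4406 = 588.80 W/m².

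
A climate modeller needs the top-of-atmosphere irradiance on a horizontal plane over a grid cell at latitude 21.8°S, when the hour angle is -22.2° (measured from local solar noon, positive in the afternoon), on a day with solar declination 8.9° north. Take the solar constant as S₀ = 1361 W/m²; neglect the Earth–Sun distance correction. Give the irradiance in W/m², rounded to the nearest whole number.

cos θ_z = sin φ sin δ + cos φ cos δ cos H = (-0.3714)(0.1547) + (0.9285)(0.9880)(0.9259) = 0.7919.
Top-of-atmosphere irradiance = S₀ cos θ_z = 1361 × 0.7919 = 1077.78 W/m².

1078 W/m²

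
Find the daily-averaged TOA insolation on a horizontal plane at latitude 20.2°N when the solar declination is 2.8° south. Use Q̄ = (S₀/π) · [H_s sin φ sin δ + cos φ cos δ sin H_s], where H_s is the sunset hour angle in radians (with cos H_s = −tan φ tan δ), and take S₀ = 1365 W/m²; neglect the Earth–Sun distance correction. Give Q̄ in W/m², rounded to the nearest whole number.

The sunset hour angle satisfies cos H_s = −tan φ tan δ = 0.0180, giving H_s = 88.97°. In radians, H_s = 1.5528.
H_s sin φ sin δ = 1.5528 × 0.3453 × -0.0488 = -0.0262.
cos φ cos δ sin H_s = 0.9385 × 0.9988 × 0.9998 = 0.9372.
Q̄ = (1365/π) × (-0.0262 + 0.9372) = 434.49 × 0.9110 = 395.82 W/m².

396 W/m²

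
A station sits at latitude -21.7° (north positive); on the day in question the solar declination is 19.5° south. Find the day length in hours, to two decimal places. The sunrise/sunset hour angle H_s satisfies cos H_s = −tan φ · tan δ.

−tan φ tan δ = −(-0.3979)(-0.3541) = -0.1409; H_s = arccos(-0.1409) = 98.10°.
Day length = 2 H_s / 15° h⁻¹ = 196.20° / 15 = 13.080 h.

13.08 hours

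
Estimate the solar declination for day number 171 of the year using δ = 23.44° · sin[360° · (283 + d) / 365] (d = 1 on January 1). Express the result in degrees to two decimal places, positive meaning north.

360 × (283 + 171) / 365 = 447.781°; sin(447.781°) = 0.9993.
δ = 23.44 × 0.9993 = 23.424° ≈ +23.42°.

+23.42°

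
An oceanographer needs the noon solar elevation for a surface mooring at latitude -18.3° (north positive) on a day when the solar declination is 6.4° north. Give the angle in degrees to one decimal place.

At local solar noon the hour angle is zero, so the elevation is 90° − |φ − δ| = 90° − |-18.3° − (6.4°)| = 90° − 24.7° = 65.3°.

65.3°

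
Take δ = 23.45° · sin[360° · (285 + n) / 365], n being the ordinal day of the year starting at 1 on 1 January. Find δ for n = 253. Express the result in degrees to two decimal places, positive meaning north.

360 × (285 + 253) / 365 = 530.630°; sin(530.630°) = 0.1628.
δ = 23.45 × 0.1628 = 3.818° ≈ +3.82°.

+3.82°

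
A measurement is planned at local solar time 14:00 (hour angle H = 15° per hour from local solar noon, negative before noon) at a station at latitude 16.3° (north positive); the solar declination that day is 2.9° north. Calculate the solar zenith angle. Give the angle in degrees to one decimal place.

32.4°

Hour angle H = 15° × (14 − 12) = 30.00°.
cos θ_z = sin φ sin δ + cos φ cos δ cos H = (0.2807)(0.0506) + (0.9598)(0.9987)(0.8660) = 0.8443.
θ_z = arccos(0.8443) = 32.40°.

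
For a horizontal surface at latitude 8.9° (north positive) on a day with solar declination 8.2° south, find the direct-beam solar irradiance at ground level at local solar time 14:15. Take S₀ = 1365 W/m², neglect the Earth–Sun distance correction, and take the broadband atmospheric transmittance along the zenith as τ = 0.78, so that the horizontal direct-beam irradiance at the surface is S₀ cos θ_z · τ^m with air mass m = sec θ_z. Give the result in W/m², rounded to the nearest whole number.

789 W/m²

Hour angle H = 15° × (14.25 − 12) = 33.75°.
With φ = 8.9°, δ = -8.2°, H = 33.75°: sin φ sin δ = -0.0221, cos φ cos δ cos H = 0.8131, so cos θ_z = 0.7910.
Air mass m = 1/cos θ_z = 1/0.7910 = 1.264; τ^m = 0.78^1.264 = 0.7305.
Surface direct beam = 1365 × 0.7910 × 0.7305 = 788.73 W/m².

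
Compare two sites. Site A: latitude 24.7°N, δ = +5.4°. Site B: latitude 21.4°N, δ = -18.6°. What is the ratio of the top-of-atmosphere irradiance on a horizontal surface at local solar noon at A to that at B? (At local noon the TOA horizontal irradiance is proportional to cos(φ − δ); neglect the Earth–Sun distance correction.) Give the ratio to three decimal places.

A: cos θ_z = cos(24.7° − (5.4°)) = 0.9438.
B: cos θ_z = cos(21.4° − (-18.6°)) = 0.7660.
Ratio A/B = 0.9438 / 0.7660 = 1.2321.

1.232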